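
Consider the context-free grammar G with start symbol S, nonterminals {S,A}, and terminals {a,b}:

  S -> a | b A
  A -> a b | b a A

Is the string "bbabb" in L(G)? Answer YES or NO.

CNF form of G:
  S -> T1 A | a
  A -> T0 T1 | T1 X2
  T0 -> a
  T1 -> b
  X2 -> T0 A

Fill CYK table bottom-up:
  cell(0,0) b: {T1}  orig:{}
  cell(1,1) b: {T1}  orig:{}
  cell(2,2) a: {S,T0}  orig:{S}
  cell(3,3) b: {T1}  orig:{}
  cell(4,4) b: {T1}  orig:{}
  cell(0,1) bb: ∅
  cell(1,2) ba: ∅
  cell(2,3) ab: {A}
  cell(3,4) bb: ∅
  cell(0,2) bba: ∅
  cell(1,3) bab: {S}
  cell(2,4) abb: ∅
  cell(0,3) bbab: ∅
  cell(1,4) babb: ∅
  cell(0,4) bbabb: ∅

S ∉ T[0,4] ⇒ NO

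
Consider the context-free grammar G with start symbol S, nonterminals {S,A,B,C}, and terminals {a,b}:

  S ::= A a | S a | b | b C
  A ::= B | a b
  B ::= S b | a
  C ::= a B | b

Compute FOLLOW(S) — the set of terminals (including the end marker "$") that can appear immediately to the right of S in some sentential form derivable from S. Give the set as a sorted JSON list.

FIRST iteration:
pass 1:
  A via A→a b: +{a}
  B via B→a: +{a}
  C via C→a B: +{a}
  C via C→b: +{b}
  S via S→A a: +{a}
  S via S→b: +{b}
  FIRST(S)={a,b}  FIRST(A)={a}  FIRST(B)={a}  FIRST(C)={a,b}
pass 2:
  B via B→S b: +{b}
  FIRST(S)={a,b}  FIRST(A)={a}  FIRST(B)={a,b}  FIRST(C)={a,b}
pass 3:
  A via A→B: +{b}
  FIRST(S)={a,b}  FIRST(A)={a,b}  FIRST(B)={a,b}  FIRST(C)={a,b}
pass 4: (stable)
  FIRST(S)={a,b}  FIRST(A)={a,b}  FIRST(B)={a,b}  FIRST(C)={a,b}

FOLLOW sets:
seed FOLLOW(S) with $
round 1:
  B→S b: FOLLOW(S) ⊇ FIRST(b) = {b}; new: +{b}
  S→A a: FOLLOW(A) ⊇ FIRST(a) = {a}; new: +{a}
  S→S a: FOLLOW(S) ⊇ FIRST(a) = {a}; new: +{a}
  S→b C: FOLLOW(C) ⊇ FOLLOW(S) ⊇ {$,a,b}; new: +{$,a,b}
  FOLLOW(S)={$,a,b}  FOLLOW(A)={a}  FOLLOW(B)={}  FOLLOW(C)={$,a,b}
round 2:
  A→B: FOLLOW(B) ⊇ FOLLOW(A) ⊇ {a}; new: +{a}
  C→a B: FOLLOW(B) ⊇ FOLLOW(C) ⊇ {$,a,b}; new: +{$,b}
  FOLLOW(S)={$,a,b}  FOLLOW(A)={a}  FOLLOW(B)={$,a,b}  FOLLOW(C)={$,a,b}
round 3: — fixpoint
  FOLLOW(S)={$,a,b}  FOLLOW(A)={a}  FOLLOW(B)={$,a,b}  FOLLOW(C)={$,a,b}

FOLLOW(S) = ["$", "a", "b"]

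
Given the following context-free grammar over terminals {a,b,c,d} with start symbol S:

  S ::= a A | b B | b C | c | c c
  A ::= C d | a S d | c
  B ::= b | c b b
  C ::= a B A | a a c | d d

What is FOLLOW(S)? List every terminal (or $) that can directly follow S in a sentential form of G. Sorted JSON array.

Compute FIRST by fixpoint:
pass 1:
  A via A→a S d: +{a}
  A via A→c: +{c}
  B via B→b: +{b}
  B via B→c b b: +{c}
  C via C→a B A: +{a}
  C via C→d d: +{d}
  S via S→a A: +{a}
  S via S→b B: +{b}
  S via S→c: +{c}
  FIRST(S)={a,b,c}  FIRST(A)={a,c}  FIRST(B)={b,c}  FIRST(C)={a,d}
pass 2:
  A via A→C d: +{d}
  FIRST(S)={a,b,c}  FIRST(A)={a,c,d}  FIRST(B)={b,c}  FIRST(C)={a,d}
pass 3: (stable)
  FIRST(S)={a,b,c}  FIRST(A)={a,c,d}  FIRST(B)={b,c}  FIRST(C)={a,d}

Compute FOLLOW by fixpoint:
initialize: $ ∈ FOLLOW(S)
pass 1:
  A→C d: FOLLOW(C) ⊇ FIRST(d) = {d}; new: +{d}
  A→a S d: FOLLOW(S) ⊇ FIRST(d) = {d}; new: +{d}
  C→a B A: FOLLOW(B) ⊇ FIRST(A) = {a,c,d}; new: +{a,c,d}
  C→a B A: FOLLOW(A) ⊇ FOLLOW(C) ⊇ {d}; new: +{d}
  S→a A: FOLLOW(A) ⊇ FOLLOW(S) ⊇ {$,d}; new: +{$}
  S→b B: FOLLOW(B) ⊇ FOLLOW(S) ⊇ {$,d}; new: +{$}
  S→b C: FOLLOW(C) ⊇ FOLLOW(S) ⊇ {$,d}; new: +{$}
  S: {$,d}  A: {$,d}  B: {$,a,c,d}  C: {$,d}
pass 2: (stable)
  S: {$,d}  A: {$,d}  B: {$,a,c,d}  C: {$,d}

FOLLOW(S) = ["$", "d"]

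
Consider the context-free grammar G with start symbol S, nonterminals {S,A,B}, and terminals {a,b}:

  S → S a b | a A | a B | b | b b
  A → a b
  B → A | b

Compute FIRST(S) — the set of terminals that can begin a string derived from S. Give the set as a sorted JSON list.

FIRST iteration:
round 1:
  A via A→a b: +{a}
  B via B→A: +{a}
  B via B→b: +{b}
  S via S→a A: +{a}
  S via S→b: +{b}
  FIRST[S]={a,b}  FIRST[A]={a}  FIRST[B]={a,b}
round 2: done
  FIRST[S]={a,b}  FIRST[A]={a}  FIRST[B]={a,b}

FIRST(S) = ["a", "b"]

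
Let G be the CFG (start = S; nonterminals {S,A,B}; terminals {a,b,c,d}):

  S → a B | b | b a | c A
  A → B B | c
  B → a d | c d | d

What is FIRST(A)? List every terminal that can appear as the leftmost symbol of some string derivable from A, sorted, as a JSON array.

Compute FIRST by fixpoint:
round 1:
  A via A→c: +{c}
  B via B→a d: +{a}
  B via B→c d: +{c}
  B via B→d: +{d}
  S via S→a B: +{a}
  S via S→b: +{b}
  S via S→c A: +{c}
  FIRST[S]={a,b,c}  FIRST[A]={c}  FIRST[B]={a,c,d}
round 2:
  A via A→B B: +{a,d}
  FIRST[S]={a,b,c}  FIRST[A]={a,c,d}  FIRST[B]={a,c,d}
round 3: — fixpoint
  FIRST[S]={a,b,c}  FIRST[A]={a,c,d}  FIRST[B]={a,c,d}

FIRST(A) = ["a", "c", "d"]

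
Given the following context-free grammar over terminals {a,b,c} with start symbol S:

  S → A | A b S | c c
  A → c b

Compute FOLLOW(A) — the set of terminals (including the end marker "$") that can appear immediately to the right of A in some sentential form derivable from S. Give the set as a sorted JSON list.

Compute FIRST by fixpoint:
iter 1:
  A via A→c b: +{c}
  S via S→A: +{c}
  S: {c}  A: {c}
iter 2: (stable)
  S: {c}  A: {c}

FOLLOW iteration:
seed FOLLOW(S) with $
[1]
  S→A: FOLLOW(A) ⊇ FOLLOW(S) ⊇ {$}; new: +{$}
  S→A b S: FOLLOW(A) ⊇ FIRST(b) = {b}; new: +{b}
  S: {$}  A: {$,b}
[2] done
  S: {$}  A: {$,b}

FOLLOW(A) = ["$", "b"]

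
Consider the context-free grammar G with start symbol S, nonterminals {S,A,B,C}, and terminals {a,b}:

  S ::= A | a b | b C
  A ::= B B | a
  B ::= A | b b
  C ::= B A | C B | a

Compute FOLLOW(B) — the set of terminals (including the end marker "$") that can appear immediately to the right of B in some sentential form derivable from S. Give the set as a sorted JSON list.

FIRST sets, iterate to fixpoint:
iter 1:
  A via A→a: +{a}
  B via B→A: +{a}
  B via B→b b: +{b}
  C via C→B A: +{a,b}
  S via S→A: +{a}
  S via S→b C: +{b}
  FIRST(S)={a,b}  FIRST(A)={a}  FIRST(B)={a,b}  FIRST(C)={a,b}
iter 2:
  A via A→B B: +{b}
  FIRST(S)={a,b}  FIRST(A)={a,b}  FIRST(B)={a,b}  FIRST(C)={a,b}
iter 3: done
  FIRST(S)={a,b}  FIRST(A)={a,b}  FIRST(B)={a,b}  FIRST(C)={a,b}

Compute FOLLOW by fixpoint:
seed FOLLOW(S) with $
[1]
  A→B B: FOLLOW(B) ⊇ FIRST(B) = {a,b}; new: +{a,b}
  B→A: FOLLOW(A) ⊇ FOLLOW(B) ⊇ {a,b}; new: +{a,b}
  C→C B: FOLLOW(C) ⊇ FIRST(B) = {a,b}; new: +{a,b}
  S→A: FOLLOW(A) ⊇ FOLLOW(S) ⊇ {$}; new: +{$}
  S→b C: FOLLOW(C) ⊇ FOLLOW(S) ⊇ {$}; new: +{$}
  FOLLOW(S)={$}  FOLLOW(A)={$,a,b}  FOLLOW(B)={a,b}  FOLLOW(C)={$,a,b}
[2]
  A→B B: FOLLOW(B) ⊇ FOLLOW(A) ⊇ {$,a,b}; new: +{$}
  FOLLOW(S)={$}  FOLLOW(A)={$,a,b}  FOLLOW(B)={$,a,b}  FOLLOW(C)={$,a,b}
[3] — fixpoint
  FOLLOW(S)={$}  FOLLOW(A)={$,a,b}  FOLLOW(B)={$,a,b}  FOLLOW(C)={$,a,b}

FOLLOW(B) = ["$", "a", "b"]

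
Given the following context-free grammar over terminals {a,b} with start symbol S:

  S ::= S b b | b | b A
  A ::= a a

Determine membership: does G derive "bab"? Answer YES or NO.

CNF form of G:
  S -> S X2 | T1 A | b
  A -> T0 T0
  T0 -> a
  T1 -> b
  X2 -> T1 T1

CYK fill:
  [0..0]={S,T1}  "b"  orig:{S}
  [1..1]={T0}  "a"  orig:{}
  [2..2]={S,T1}  "b"  orig:{S}
  [0..1]=∅  "ba"
  [1..2]=∅  "ab"
  [0..2]=∅  "bab"

S ∉ T[0,2] ⇒ NO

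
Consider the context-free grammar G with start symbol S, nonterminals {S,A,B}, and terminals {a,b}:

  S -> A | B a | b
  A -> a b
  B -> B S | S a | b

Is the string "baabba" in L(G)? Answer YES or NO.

Convert to CNF:
  S -> B T0 | T0 T1 | b
  A -> T0 T1
  B -> B S | S T0 | b
  T0 -> a
  T1 -> b

CYK table (by increasing span):
  [0..0]={B,S,T1}  "b"  orig:{B,S}
  [1..1]={T0}  "a"  orig:{}
  [2..2]={T0}  "a"  orig:{}
  [3..3]={B,S,T1}  "b"  orig:{B,S}
  [4..4]={B,S,T1}  "b"  orig:{B,S}
  [5..5]={T0}  "a"  orig:{}
  [0..1]={B,S}  "ba"
  [1..2]=∅  "aa"
  [2..3]={A,S}  "ab"
  [3..4]={B}  "bb"
  [4..5]={B,S}  "ba"
  [0..2]={B,S}  "baa"
  [1..3]=∅  "aab"
  [2..4]=∅  "abb"
  [3..5]={B,S}  "bba"
  [0..3]={B}  "baab"
  [1..4]=∅  "aabb"
  [2..5]=∅  "abba"
  [0..4]={B}  "baabb"
  [1..5]=∅  "aabba"
  [0..5]={B,S}  "baabba"

S ∈ T[0,5] ⇒ YES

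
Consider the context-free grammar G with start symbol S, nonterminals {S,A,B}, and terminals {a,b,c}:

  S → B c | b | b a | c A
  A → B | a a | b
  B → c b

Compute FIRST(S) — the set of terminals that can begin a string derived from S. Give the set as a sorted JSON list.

Compute FIRST by fixpoint:
round 1:
  A via A→a a: +{a}
  A via A→b: +{b}
  B via B→c b: +{c}
  S via S→B c: +{c}
  S via S→b: +{b}
  S: {b,c}  A: {a,b}  B: {c}
round 2:
  A via A→B: +{c}
  S: {b,c}  A: {a,b,c}  B: {c}
round 3: — fixpoint
  S: {b,c}  A: {a,b,c}  B: {c}

FIRST(S) = ["b", "c"]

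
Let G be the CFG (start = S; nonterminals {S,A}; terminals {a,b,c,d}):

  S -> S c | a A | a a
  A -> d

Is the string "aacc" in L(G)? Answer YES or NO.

CNF form of G:
  S -> S T0 | T1 A | T1 T1
  A -> d
  T0 -> c
  T1 -> a

Fill CYK table bottom-up:
  cell(0,0) a: {T1}  orig:{}
  cell(1,1) a: {T1}  orig:{}
  cell(2,2) c: {T0}  orig:{}
  cell(3,3) c: {T0}  orig:{}
  cell(0,1) aa: {S}
  cell(1,2) ac: ∅
  cell(2,3) cc: ∅
  cell(0,2) aac: {S}
  cell(1,3) acc: ∅
  cell(0,3) aacc: {S}

S ∈ T[0,3] ⇒ YES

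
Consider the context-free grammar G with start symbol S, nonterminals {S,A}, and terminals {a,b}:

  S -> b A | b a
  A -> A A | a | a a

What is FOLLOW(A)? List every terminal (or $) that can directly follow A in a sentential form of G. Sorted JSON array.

FIRST iteration:
iter 1:
  A via A→a: +{a}
  S via S→b A: +{b}
  S: {b}  A: {a}
iter 2: — fixpoint
  S: {b}  A: {a}

Compute FOLLOW by fixpoint:
seed FOLLOW(S) with $
round 1:
  A→A A: FOLLOW(A) ⊇ FIRST(A) = {a}; new: +{a}
  S→b A: FOLLOW(A) ⊇ FOLLOW(S) ⊇ {$}; new: +{$}
  FOLLOW(S)={$}  FOLLOW(A)={$,a}
round 2: — fixpoint
  FOLLOW(S)={$}  FOLLOW(A)={$,a}

FOLLOW(A) = ["$", "a"]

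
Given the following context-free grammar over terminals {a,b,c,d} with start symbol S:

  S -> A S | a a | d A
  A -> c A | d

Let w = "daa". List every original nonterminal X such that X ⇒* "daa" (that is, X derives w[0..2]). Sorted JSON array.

CNF form of G:
  S -> A S | T1 T1 | T2 A
  A -> T0 A | d
  T0 -> c
  T1 -> a
  T2 -> d

CYK fill — only the sub-triangle for w[0..2]:
  T[0,0] 'd' = {A,T2}  orig:{A}
  T[1,1] 'a' = {T1}  orig:{}
  T[2,2] 'a' = {T1}  orig:{}
  T[0,1] 'da' = ∅
  T[1,2] 'aa' = {S}
  T[0,2] 'daa' = {S}

Original NTs in T[0,2] deriving "daa": ["S"]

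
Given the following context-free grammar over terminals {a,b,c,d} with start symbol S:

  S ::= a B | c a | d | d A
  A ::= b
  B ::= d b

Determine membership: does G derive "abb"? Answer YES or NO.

CNF form of G:
  S -> T0 A | T2 B | T3 T2 | d
  A -> b
  B -> T0 T1
  T0 -> d
  T1 -> b
  T2 -> a
  T3 -> c

CYK fill:
  cell(0,0) a: {T2}  orig:{}
  cell(1,1) b: {A,T1}  orig:{A}
  cell(2,2) b: {A,T1}  orig:{A}
  cell(0,1) ab: ∅
  cell(1,2) bb: ∅
  cell(0,2) abb: ∅

S ∉ T[0,2] ⇒ NO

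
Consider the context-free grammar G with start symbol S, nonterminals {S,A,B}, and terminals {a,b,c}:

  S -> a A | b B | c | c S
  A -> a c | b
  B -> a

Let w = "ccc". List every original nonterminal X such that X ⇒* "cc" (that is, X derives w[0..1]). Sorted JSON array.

Convert to CNF:
  S -> T0 A | T1 S | T2 B | c
  A -> T0 T1 | b
  B -> a
  T0 -> a
  T1 -> c
  T2 -> b

Fill CYK table bottom-up, restricted to cells inside w[0..1]:
  T[0,0] 'c' = {S,T1}  orig:{S}
  T[1,1] 'c' = {S,T1}  orig:{S}
  T[0,1] 'cc' = {S}

Original NTs in T[0,1] deriving "cc": ["S"]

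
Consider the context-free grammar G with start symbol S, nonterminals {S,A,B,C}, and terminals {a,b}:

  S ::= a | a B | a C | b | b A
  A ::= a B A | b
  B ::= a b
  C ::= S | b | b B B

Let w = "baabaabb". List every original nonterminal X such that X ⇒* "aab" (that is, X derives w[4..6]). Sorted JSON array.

CNF form of G:
  S -> T0 B | T0 C | T1 A | a | b
  A -> T0 X2 | b
  B -> T0 T1
  C -> T0 B | T0 C | T1 A | T1 X3 | a | b
  T0 -> a
  T1 -> b
  X2 -> B A
  X3 -> B B

CYK table (by increasing span) (cells [i..j] with 4 ≤ i ≤ j ≤ 6 only):
  cell(4,4) a: {C,S,T0}  orig:{C,S}
  cell(5,5) a: {C,S,T0}  orig:{C,S}
  cell(6,6) b: {A,C,S,T1}  orig:{A,C,S}
  cell(4,5) aa: {C,S}
  cell(5,6) ab: {B,C,S}
  cell(4,6) aab: {C,S}

Original NTs in T[4,6] deriving "aab": ["C", "S"]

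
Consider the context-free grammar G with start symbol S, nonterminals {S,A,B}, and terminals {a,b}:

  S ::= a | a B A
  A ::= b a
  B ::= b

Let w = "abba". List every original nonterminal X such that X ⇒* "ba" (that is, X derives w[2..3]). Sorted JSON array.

CNF form of G:
  S -> T1 X2 | a
  A -> T0 T1
  B -> b
  T0 -> b
  T1 -> a
  X2 -> B A

CYK fill — only the sub-triangle for w[2..3]:
  T[2,2] 'b' = {B,T0}  orig:{B}
  T[3,3] 'a' = {S,T1}  orig:{S}
  T[2,3] 'ba' = {A}

Original NTs in T[2,3] deriving "ba": ["A"]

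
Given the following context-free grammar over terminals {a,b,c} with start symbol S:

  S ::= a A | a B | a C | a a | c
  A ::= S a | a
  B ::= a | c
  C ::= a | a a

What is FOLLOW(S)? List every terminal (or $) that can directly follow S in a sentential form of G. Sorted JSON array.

FIRST sets, iterate to fixpoint:
[1]
  A via A→a: +{a}
  B via B→a: +{a}
  B via B→c: +{c}
  C via C→a: +{a}
  S via S→a A: +{a}
  S via S→c: +{c}
  FIRST(S)={a,c}  FIRST(A)={a}  FIRST(B)={a,c}  FIRST(C)={a}
[2]
  A via A→S a: +{c}
  FIRST(S)={a,c}  FIRST(A)={a,c}  FIRST(B)={a,c}  FIRST(C)={a}
[3] done
  FIRST(S)={a,c}  FIRST(A)={a,c}  FIRST(B)={a,c}  FIRST(C)={a}

FOLLOW sets:
FOLLOW(S) := {$}
[1]
  A→S a: FOLLOW(S) ⊇ FIRST(a) = {a}; new: +{a}
  S→a A: FOLLOW(A) ⊇ FOLLOW(S) ⊇ {$,a}; new: +{$,a}
  S→a B: FOLLOW(B) ⊇ FOLLOW(S) ⊇ {$,a}; new: +{$,a}
  S→a C: FOLLOW(C) ⊇ FOLLOW(S) ⊇ {$,a}; new: +{$,a}
  FOLLOW(S)={$,a}  FOLLOW(A)={$,a}  FOLLOW(B)={$,a}  FOLLOW(C)={$,a}
[2] — fixpoint
  FOLLOW(S)={$,a}  FOLLOW(A)={$,a}  FOLLOW(B)={$,a}  FOLLOW(C)={$,a}

FOLLOW(S) = ["$", "a"]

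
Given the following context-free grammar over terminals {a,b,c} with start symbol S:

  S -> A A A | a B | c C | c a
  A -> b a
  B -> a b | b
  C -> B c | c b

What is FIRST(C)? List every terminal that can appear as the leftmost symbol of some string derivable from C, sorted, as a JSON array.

FIRST iteration:
[1]
  A via A→b a: +{b}
  B via B→a b: +{a}
  B via B→b: +{b}
  C via C→B c: +{a,b}
  C via C→c b: +{c}
  S via S→A A A: +{b}
  S via S→a B: +{a}
  S via S→c C: +{c}
  S: {a,b,c}  A: {b}  B: {a,b}  C: {a,b,c}
[2] done
  S: {a,b,c}  A: {b}  B: {a,b}  C: {a,b,c}

FIRST(C) = ["a", "b", "c"]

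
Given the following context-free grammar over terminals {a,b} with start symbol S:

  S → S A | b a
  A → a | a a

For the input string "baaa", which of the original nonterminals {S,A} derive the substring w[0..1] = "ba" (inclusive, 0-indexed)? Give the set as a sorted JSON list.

CNF form of G:
  S -> S A | T1 T0
  A -> T0 T0 | a
  T0 -> a
  T1 -> b

CYK fill — only the sub-triangle for w[0..1]:
  T[0,0] 'b' = {T1}  orig:{}
  T[1,1] 'a' = {A,T0}  orig:{A}
  T[0,1] 'ba' = {S}

Original NTs in T[0,1] deriving "ba": ["S"]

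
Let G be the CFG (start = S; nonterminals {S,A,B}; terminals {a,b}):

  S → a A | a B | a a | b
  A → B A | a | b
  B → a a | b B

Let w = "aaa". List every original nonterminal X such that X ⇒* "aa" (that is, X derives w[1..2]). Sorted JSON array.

CNF form of G:
  S -> T0 A | T0 B | T0 T0 | b
  A -> B A | a | b
  B -> T0 T0 | T1 B
  T0 -> a
  T1 -> b

CYK fill — only the sub-triangle for w[1..2]:
  cell(1,1) a: {A,T0}  orig:{A}
  cell(2,2) a: {A,T0}  orig:{A}
  cell(1,2) aa: {B,S}

Original NTs in T[1,2] deriving "aa": ["B", "S"]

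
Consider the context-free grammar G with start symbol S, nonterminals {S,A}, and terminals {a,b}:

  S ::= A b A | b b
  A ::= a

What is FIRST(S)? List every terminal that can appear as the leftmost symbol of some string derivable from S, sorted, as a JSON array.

FIRST sets, iterate to fixpoint:
[1]
  A via A→a: +{a}
  S via S→A b A: +{a}
  S via S→b b: +{b}
  S: {a,b}  A: {a}
[2] (stable)
  S: {a,b}  A: {a}

FIRST(S) = ["a", "b"]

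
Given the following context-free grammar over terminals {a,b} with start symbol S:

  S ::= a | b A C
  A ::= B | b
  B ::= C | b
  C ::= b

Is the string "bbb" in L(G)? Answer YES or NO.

Convert to CNF:
  S -> T0 X1 | a
  A -> b
  B -> b
  C -> b
  T0 -> b
  X1 -> A C

CYK fill:
  T[0,0] 'b' = {A,B,C,T0}  orig:{A,B,C}
  T[1,1] 'b' = {A,B,C,T0}  orig:{A,B,C}
  T[2,2] 'b' = {A,B,C,T0}  orig:{A,B,C}
  T[0,1] 'bb' = {X1}  orig:{}
  T[1,2] 'bb' = {X1}  orig:{}
  T[0,2] 'bbb' = {S}

S ∈ T[0,2] ⇒ YES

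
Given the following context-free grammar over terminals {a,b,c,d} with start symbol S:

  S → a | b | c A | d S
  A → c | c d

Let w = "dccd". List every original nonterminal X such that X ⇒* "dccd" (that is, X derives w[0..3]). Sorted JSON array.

Convert to CNF:
  S -> T0 A | T1 S | a | b
  A -> T0 T1 | c
  T0 -> c
  T1 -> d

CYK fill (cells [i..j] with 0 ≤ i ≤ j ≤ 3 only):
  cell(0,0) d: {T1}  orig:{}
  cell(1,1) c: {A,T0}  orig:{A}
  cell(2,2) c: {A,T0}  orig:{A}
  cell(3,3) d: {T1}  orig:{}
  cell(0,1) dc: ∅
  cell(1,2) cc: {S}
  cell(2,3) cd: {A}
  cell(0,2) dcc: {S}
  cell(1,3) ccd: {S}
  cell(0,3) dccd: {S}

Original NTs in T[0,3] deriving "dccd": ["S"]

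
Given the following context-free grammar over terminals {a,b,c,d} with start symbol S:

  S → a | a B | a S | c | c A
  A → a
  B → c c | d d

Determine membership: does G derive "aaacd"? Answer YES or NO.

Convert to CNF:
  S -> T0 A | T2 B | T2 S | a | c
  A -> a
  B -> T0 T0 | T1 T1
  T0 -> c
  T1 -> d
  T2 -> a

CYK fill:
  [0..0]={A,S,T2}  "a"  orig:{A,S}
  [1..1]={A,S,T2}  "a"  orig:{A,S}
  [2..2]={A,S,T2}  "a"  orig:{A,S}
  [3..3]={S,T0}  "c"  orig:{S}
  [4..4]={T1}  "d"  orig:{}
  [0..1]={S}  "aa"
  [1..2]={S}  "aa"
  [2..3]={S}  "ac"
  [3..4]=∅  "cd"
  [0..2]={S}  "aaa"
  [1..3]={S}  "aac"
  [2..4]=∅  "acd"
  [0..3]={S}  "aaac"
  [1..4]=∅  "aacd"
  [0..4]=∅  "aaacd"

S ∉ T[0,4] ⇒ NO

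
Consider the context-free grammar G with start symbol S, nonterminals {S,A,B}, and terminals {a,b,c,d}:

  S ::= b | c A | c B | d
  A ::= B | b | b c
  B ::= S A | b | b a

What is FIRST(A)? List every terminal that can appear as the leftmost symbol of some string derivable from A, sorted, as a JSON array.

Compute FIRST by fixpoint:
iter 1:
  A via A→b: +{b}
  B via B→b: +{b}
  S via S→b: +{b}
  S via S→c A: +{c}
  S via S→d: +{d}
  FIRST(S)={b,c,d}  FIRST(A)={b}  FIRST(B)={b}
iter 2:
  B via B→S A: +{c,d}
  FIRST(S)={b,c,d}  FIRST(A)={b}  FIRST(B)={b,c,d}
iter 3:
  A via A→B: +{c,d}
  FIRST(S)={b,c,d}  FIRST(A)={b,c,d}  FIRST(B)={b,c,d}
iter 4: — fixpoint
  FIRST(S)={b,c,d}  FIRST(A)={b,c,d}  FIRST(B)={b,c,d}

FIRST(A) = ["b", "c", "d"]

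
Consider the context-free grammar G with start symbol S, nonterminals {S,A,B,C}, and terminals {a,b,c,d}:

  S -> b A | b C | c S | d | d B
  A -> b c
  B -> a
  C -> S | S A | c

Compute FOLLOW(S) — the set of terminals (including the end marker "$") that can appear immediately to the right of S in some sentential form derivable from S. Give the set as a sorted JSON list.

Compute FIRST by fixpoint:
iter 1:
  A via A→b c: +{b}
  B via B→a: +{a}
  C via C→c: +{c}
  S via S→b A: +{b}
  S via S→c S: +{c}
  S via S→d: +{d}
  S: {b,c,d}  A: {b}  B: {a}  C: {c}
iter 2:
  C via C→S: +{b,d}
  S: {b,c,d}  A: {b}  B: {a}  C: {b,c,d}
iter 3: (no change)
  S: {b,c,d}  A: {b}  B: {a}  C: {b,c,d}

Compute FOLLOW by fixpoint:
initialize: $ ∈ FOLLOW(S)
round 1:
  C→S A: FOLLOW(S) ⊇ FIRST(A) = {b}; new: +{b}
  S→b A: FOLLOW(A) ⊇ FOLLOW(S) ⊇ {$,b}; new: +{$,b}
  S→b C: FOLLOW(C) ⊇ FOLLOW(S) ⊇ {$,b}; new: +{$,b}
  S→d B: FOLLOW(B) ⊇ FOLLOW(S) ⊇ {$,b}; new: +{$,b}
  FOLLOW[S]={$,b}  FOLLOW[A]={$,b}  FOLLOW[B]={$,b}  FOLLOW[C]={$,b}
round 2: (no change)
  FOLLOW[S]={$,b}  FOLLOW[A]={$,b}  FOLLOW[B]={$,b}  FOLLOW[C]={$,b}

FOLLOW(S) = ["$", "b"]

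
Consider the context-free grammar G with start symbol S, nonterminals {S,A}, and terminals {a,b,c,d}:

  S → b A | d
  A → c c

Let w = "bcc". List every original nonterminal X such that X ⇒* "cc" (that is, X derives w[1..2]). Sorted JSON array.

CNF form of G:
  S -> T1 A | d
  A -> T0 T0
  T0 -> c
  T1 -> b

CYK fill (cells [i..j] with 1 ≤ i ≤ j ≤ 2 only):
  T[1,1] 'c' = {T0}  orig:{}
  T[2,2] 'c' = {T0}  orig:{}
  T[1,2] 'cc' = {A}

Original NTs in T[1,2] deriving "cc": ["A"]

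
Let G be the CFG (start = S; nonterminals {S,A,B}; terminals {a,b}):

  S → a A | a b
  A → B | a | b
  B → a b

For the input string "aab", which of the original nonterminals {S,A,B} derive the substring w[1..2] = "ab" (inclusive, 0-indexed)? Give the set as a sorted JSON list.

CNF form of G:
  S -> T0 A | T0 T1
  A -> T0 T1 | a | b
  B -> T0 T1
  T0 -> a
  T1 -> b

Fill CYK table bottom-up — only the sub-triangle for w[1..2]:
  T[1,1] 'a' = {A,T0}  orig:{A}
  T[2,2] 'b' = {A,T1}  orig:{A}
  T[1,2] 'ab' = {A,B,S}

Original NTs in T[1,2] deriving "ab": ["A", "B", "S"]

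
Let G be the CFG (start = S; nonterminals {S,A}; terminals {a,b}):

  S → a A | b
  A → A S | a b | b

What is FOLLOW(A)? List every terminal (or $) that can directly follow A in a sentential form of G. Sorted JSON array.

Compute FIRST by fixpoint:
pass 1:
  A via A→a b: +{a}
  A via A→b: +{b}
  S via S→a A: +{a}
  S via S→b: +{b}
  FIRST(S)={a,b}  FIRST(A)={a,b}
pass 2: — fixpoint
  FIRST(S)={a,b}  FIRST(A)={a,b}

FOLLOW sets:
initialize: $ ∈ FOLLOW(S)
pass 1:
  A→A S: FOLLOW(A) ⊇ FIRST(S) = {a,b}; new: +{a,b}
  A→A S: FOLLOW(S) ⊇ FOLLOW(A) ⊇ {a,b}; new: +{a,b}
  S→a A: FOLLOW(A) ⊇ FOLLOW(S) ⊇ {$,a,b}; new: +{$}
  S: {$,a,b}  A: {$,a,b}
pass 2: (no change)
  S: {$,a,b}  A: {$,a,b}

FOLLOW(A) = ["$", "a", "b"]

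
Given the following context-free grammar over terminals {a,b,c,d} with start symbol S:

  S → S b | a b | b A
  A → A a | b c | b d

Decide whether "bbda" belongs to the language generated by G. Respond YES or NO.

CNF form of G:
  S -> S T1 | T0 T1 | T1 A
  A -> A T0 | T1 T2 | T1 T3
  T0 -> a
  T1 -> b
  T2 -> c
  T3 -> d

CYK fill:
  T[0,0] 'b' = {T1}  orig:{}
  T[1,1] 'b' = {T1}  orig:{}
  T[2,2] 'd' = {T3}  orig:{}
  T[3,3] 'a' = {T0}  orig:{}
  T[0,1] 'bb' = ∅
  T[1,2] 'bd' = {A}
  T[2,3] 'da' = ∅
  T[0,2] 'bbd' = {S}
  T[1,3] 'bda' = {A}
  T[0,3] 'bbda' = {S}

S ∈ T[0,3] ⇒ YES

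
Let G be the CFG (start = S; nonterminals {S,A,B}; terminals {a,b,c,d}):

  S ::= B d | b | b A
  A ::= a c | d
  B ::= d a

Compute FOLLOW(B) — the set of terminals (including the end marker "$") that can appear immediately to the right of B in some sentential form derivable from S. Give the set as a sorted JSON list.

Compute FIRST by fixpoint:
pass 1:
  A via A→a c: +{a}
  A via A→d: +{d}
  B via B→d a: +{d}
  S via S→B d: +{d}
  S via S→b: +{b}
  FIRST[S]={b,d}  FIRST[A]={a,d}  FIRST[B]={d}
pass 2: (no change)
  FIRST[S]={b,d}  FIRST[A]={a,d}  FIRST[B]={d}

FOLLOW sets:
initialize: $ ∈ FOLLOW(S)
iter 1:
  S→B d: FOLLOW(B) ⊇ FIRST(d) = {d}; new: +{d}
  S→b A: FOLLOW(A) ⊇ FOLLOW(S) ⊇ {$}; new: +{$}
  S: {$}  A: {$}  B: {d}
iter 2: (stable)
  S: {$}  A: {$}  B: {d}

FOLLOW(B) = ["d"]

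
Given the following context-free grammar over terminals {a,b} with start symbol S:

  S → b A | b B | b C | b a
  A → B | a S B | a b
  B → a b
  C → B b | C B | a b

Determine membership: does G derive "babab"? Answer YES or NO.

CNF form of G:
  S -> T1 A | T1 B | T1 C | T1 T0
  A -> T0 T1 | T0 X2
  B -> T0 T1
  C -> B T1 | C B | T0 T1
  T0 -> a
  T1 -> b
  X2 -> S B

CYK table (by increasing span):
  T[0,0] 'b' = {T1}  orig:{}
  T[1,1] 'a' = {T0}  orig:{}
  T[2,2] 'b' = {T1}  orig:{}
  T[3,3] 'a' = {T0}  orig:{}
  T[4,4] 'b' = {T1}  orig:{}
  T[0,1] 'ba' = {S}
  T[1,2] 'ab' = {A,B,C}
  T[2,3] 'ba' = {S}
  T[3,4] 'ab' = {A,B,C}
  T[0,2] 'bab' = {S}
  T[1,3] 'aba' = ∅
  T[2,4] 'bab' = {S}
  T[0,3] 'baba' = ∅
  T[1,4] 'abab' = {C}
  T[0,4] 'babab' = {S,X2}  orig:{S}

S ∈ T[0,4] ⇒ YES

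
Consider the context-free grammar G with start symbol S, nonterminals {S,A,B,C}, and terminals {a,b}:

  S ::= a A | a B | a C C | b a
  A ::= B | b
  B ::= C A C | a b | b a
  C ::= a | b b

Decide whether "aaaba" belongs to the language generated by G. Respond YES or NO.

Convert to CNF:
  S -> T0 A | T0 B | T0 X4 | T1 T0
  A -> C X2 | T0 T1 | T1 T0 | b
  B -> C X3 | T0 T1 | T1 T0
  C -> T1 T1 | a
  T0 -> a
  T1 -> b
  X2 -> A C
  X3 -> A C
  X4 -> C C

CYK table (by increasing span):
  cell(0,0) a: {C,T0}  orig:{C}
  cell(1,1) a: {C,T0}  orig:{C}
  cell(2,2) a: {C,T0}  orig:{C}
  cell(3,3) b: {A,T1}  orig:{A}
  cell(4,4) a: {C,T0}  orig:{C}
  cell(0,1) aa: {X4}  orig:{}
  cell(1,2) aa: {X4}  orig:{}
  cell(2,3) ab: {A,B,S}
  cell(3,4) ba: {A,B,S,X2,X3}  orig:{A,B,S}
  cell(0,2) aaa: {S}
  cell(1,3) aab: {S}
  cell(2,4) aba: {A,B,S,X2,X3}  orig:{A,B,S}
  cell(0,3) aaab: ∅
  cell(1,4) aaba: {A,B,S}
  cell(0,4) aaaba: {S}

S ∈ T[0,4] ⇒ YES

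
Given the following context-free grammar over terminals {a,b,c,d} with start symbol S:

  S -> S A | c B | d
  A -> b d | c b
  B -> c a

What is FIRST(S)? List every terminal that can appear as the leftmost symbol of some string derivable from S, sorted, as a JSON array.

FIRST sets, iterate to fixpoint:
[1]
  A via A→b d: +{b}
  A via A→c b: +{c}
  B via B→c a: +{c}
  S via S→c B: +{c}
  S via S→d: +{d}
  FIRST(S)={c,d}  FIRST(A)={b,c}  FIRST(B)={c}
[2] (no change)
  FIRST(S)={c,d}  FIRST(A)={b,c}  FIRST(B)={c}

FIRST(S) = ["c", "d"]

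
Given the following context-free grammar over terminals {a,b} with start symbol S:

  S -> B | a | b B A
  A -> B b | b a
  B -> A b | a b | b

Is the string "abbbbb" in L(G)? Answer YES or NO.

Convert to CNF:
  S -> A T0 | T0 X2 | T1 T0 | a | b
  A -> B T0 | T0 T1
  B -> A T0 | T1 T0 | b
  T0 -> b
  T1 -> a
  X2 -> B A

CYK fill:
  T[0,0] 'a' = {S,T1}  orig:{S}
  T[1,1] 'b' = {B,S,T0}  orig:{B,S}
  T[2,2] 'b' = {B,S,T0}  orig:{B,S}
  T[3,3] 'b' = {B,S,T0}  orig:{B,S}
  T[4,4] 'b' = {B,S,T0}  orig:{B,S}
  T[5,5] 'b' = {B,S,T0}  orig:{B,S}
  T[0,1] 'ab' = {B,S}
  T[1,2] 'bb' = {A}
  T[2,3] 'bb' = {A}
  T[3,4] 'bb' = {A}
  T[4,5] 'bb' = {A}
  T[0,2] 'abb' = {A}
  T[1,3] 'bbb' = {B,S,X2}  orig:{B,S}
  T[2,4] 'bbb' = {B,S,X2}  orig:{B,S}
  T[3,5] 'bbb' = {B,S,X2}  orig:{B,S}
  T[0,3] 'abbb' = {B,S,X2}  orig:{B,S}
  T[1,4] 'bbbb' = {A,S}
  T[2,5] 'bbbb' = {A,S}
  T[0,4] 'abbbb' = {A}
  T[1,5] 'bbbbb' = {B,S,X2}  orig:{B,S}
  T[0,5] 'abbbbb' = {B,S,X2}  orig:{B,S}

S ∈ T[0,5] ⇒ YES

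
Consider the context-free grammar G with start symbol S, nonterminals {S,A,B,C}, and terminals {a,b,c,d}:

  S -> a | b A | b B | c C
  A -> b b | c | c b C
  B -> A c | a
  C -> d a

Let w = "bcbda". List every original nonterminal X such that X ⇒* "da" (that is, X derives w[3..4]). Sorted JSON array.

Convert to CNF:
  S -> T0 A | T0 B | T1 C | a
  A -> T0 T0 | T1 X4 | c
  B -> A T1 | a
  C -> T2 T3
  T0 -> b
  T1 -> c
  T2 -> d
  T3 -> a
  X4 -> T0 C

CYK fill — only the sub-triangle for w[3..4]:
  [3..3]={T2}  "d"  orig:{}
  [4..4]={B,S,T3}  "a"  orig:{B,S}
  [3..4]={C}  "da"

Original NTs in T[3,4] deriving "da": ["C"]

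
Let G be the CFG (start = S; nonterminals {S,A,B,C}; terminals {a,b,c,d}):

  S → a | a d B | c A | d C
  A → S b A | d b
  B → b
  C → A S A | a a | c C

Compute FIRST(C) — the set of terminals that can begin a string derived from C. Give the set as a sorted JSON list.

FIRST sets, iterate to fixpoint:
pass 1:
  A via A→d b: +{d}
  B via B→b: +{b}
  C via C→A S A: +{d}
  C via C→a a: +{a}
  C via C→c C: +{c}
  S via S→a: +{a}
  S via S→c A: +{c}
  S via S→d C: +{d}
  FIRST(S)={a,c,d}  FIRST(A)={d}  FIRST(B)={b}  FIRST(C)={a,c,d}
pass 2:
  A via A→S b A: +{a,c}
  FIRST(S)={a,c,d}  FIRST(A)={a,c,d}  FIRST(B)={b}  FIRST(C)={a,c,d}
pass 3: done
  FIRST(S)={a,c,d}  FIRST(A)={a,c,d}  FIRST(B)={b}  FIRST(C)={a,c,d}

FIRST(C) = ["a", "c", "d"]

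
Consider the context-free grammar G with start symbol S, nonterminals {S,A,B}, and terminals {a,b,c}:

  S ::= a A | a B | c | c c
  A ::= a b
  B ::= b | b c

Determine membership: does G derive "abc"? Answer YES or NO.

Convert to CNF:
  S -> T0 A | T0 B | T2 T2 | c
  A -> T0 T1
  B -> T1 T2 | b
  T0 -> a
  T1 -> b
  T2 -> c

CYK fill:
  cell(0,0) a: {T0}  orig:{}
  cell(1,1) b: {B,T1}  orig:{B}
  cell(2,2) c: {S,T2}  orig:{S}
  cell(0,1) ab: {A,S}
  cell(1,2) bc: {B}
  cell(0,2) abc: {S}

S ∈ T[0,2] ⇒ YES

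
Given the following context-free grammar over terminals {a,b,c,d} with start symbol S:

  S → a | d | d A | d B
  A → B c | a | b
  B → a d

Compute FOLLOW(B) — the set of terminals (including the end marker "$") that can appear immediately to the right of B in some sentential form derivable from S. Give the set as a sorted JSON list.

FIRST iteration:
round 1:
  A via A→a: +{a}
  A via A→b: +{b}
  B via B→a d: +{a}
  S via S→a: +{a}
  S via S→d: +{d}
  S: {a,d}  A: {a,b}  B: {a}
round 2: done
  S: {a,d}  A: {a,b}  B: {a}

Compute FOLLOW by fixpoint:
FOLLOW(S) := {$}
pass 1:
  A→B c: FOLLOW(B) ⊇ FIRST(c) = {c}; new: +{c}
  S→d A: FOLLOW(A) ⊇ FOLLOW(S) ⊇ {$}; new: +{$}
  S→d B: FOLLOW(B) ⊇ FOLLOW(S) ⊇ {$}; new: +{$}
  FOLLOW[S]={$}  FOLLOW[A]={$}  FOLLOW[B]={$,c}
pass 2: — fixpoint
  FOLLOW[S]={$}  FOLLOW[A]={$}  FOLLOW[B]={$,c}

FOLLOW(B) = ["$", "c"]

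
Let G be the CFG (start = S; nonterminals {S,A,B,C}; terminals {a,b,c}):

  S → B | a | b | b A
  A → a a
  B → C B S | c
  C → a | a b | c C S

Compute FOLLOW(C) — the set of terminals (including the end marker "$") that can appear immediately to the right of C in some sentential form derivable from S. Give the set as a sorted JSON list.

FIRST iteration:
[1]
  A via A→a a: +{a}
  B via B→c: +{c}
  C via C→a: +{a}
  C via C→c C S: +{c}
  S via S→B: +{c}
  S via S→a: +{a}
  S via S→b: +{b}
  FIRST[S]={a,b,c}  FIRST[A]={a}  FIRST[B]={c}  FIRST[C]={a,c}
[2]
  B via B→C B S: +{a}
  FIRST[S]={a,b,c}  FIRST[A]={a}  FIRST[B]={a,c}  FIRST[C]={a,c}
[3] (no change)
  FIRST[S]={a,b,c}  FIRST[A]={a}  FIRST[B]={a,c}  FIRST[C]={a,c}

FOLLOW sets:
FOLLOW(S) := {$}
pass 1:
  B→C B S: FOLLOW(C) ⊇ FIRST(B) = {a,c}; new: +{a,c}
  B→C B S: FOLLOW(B) ⊇ FIRST(S) = {a,b,c}; new: +{a,b,c}
  B→C B S: FOLLOW(S) ⊇ FOLLOW(B) ⊇ {a,b,c}; new: +{a,b,c}
  C→c C S: FOLLOW(C) ⊇ FIRST(S) = {a,b,c}; new: +{b}
  S→B: FOLLOW(B) ⊇ FOLLOW(S) ⊇ {$,a,b,c}; new: +{$}
  S→b A: FOLLOW(A) ⊇ FOLLOW(S) ⊇ {$,a,b,c}; new: +{$,a,b,c}
  S: {$,a,b,c}  A: {$,a,b,c}  B: {$,a,b,c}  C: {a,b,c}
pass 2: — fixpoint
  S: {$,a,b,c}  A: {$,a,b,c}  B: {$,a,b,c}  C: {a,b,c}

FOLLOW(C) = ["a", "b", "c"]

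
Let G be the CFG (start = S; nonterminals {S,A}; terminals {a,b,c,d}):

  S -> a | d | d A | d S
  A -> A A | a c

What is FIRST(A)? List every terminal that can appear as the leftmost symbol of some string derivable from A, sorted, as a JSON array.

FIRST sets, iterate to fixpoint:
round 1:
  A via A→a c: +{a}
  S via S→a: +{a}
  S via S→d: +{d}
  S: {a,d}  A: {a}
round 2: — fixpoint
  S: {a,d}  A: {a}

FIRST(A) = ["a"]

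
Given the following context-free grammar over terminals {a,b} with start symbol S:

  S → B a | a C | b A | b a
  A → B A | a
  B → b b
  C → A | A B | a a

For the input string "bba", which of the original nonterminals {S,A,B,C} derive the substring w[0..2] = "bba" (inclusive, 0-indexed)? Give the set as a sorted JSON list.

CNF form of G:
  S -> B T1 | T0 A | T0 T1 | T1 C
  A -> B A | a
  B -> T0 T0
  C -> A B | B A | T1 T1 | a
  T0 -> b
  T1 -> a

CYK fill — only the sub-triangle for w[0..2]:
  cell(0,0) b: {T0}  orig:{}
  cell(1,1) b: {T0}  orig:{}
  cell(2,2) a: {A,C,T1}  orig:{A,C}
  cell(0,1) bb: {B}
  cell(1,2) ba: {S}
  cell(0,2) bba: {A,C,S}

Original NTs in T[0,2] deriving "bba": ["A", "C", "S"]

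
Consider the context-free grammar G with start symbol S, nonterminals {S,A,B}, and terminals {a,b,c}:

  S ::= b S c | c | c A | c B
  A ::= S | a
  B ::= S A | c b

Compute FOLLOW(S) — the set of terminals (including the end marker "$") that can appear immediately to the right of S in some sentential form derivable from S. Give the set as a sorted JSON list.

Compute FIRST by fixpoint:
[1]
  A via A→a: +{a}
  B via B→c b: +{c}
  S via S→b S c: +{b}
  S via S→c: +{c}
  S: {b,c}  A: {a}  B: {c}
[2]
  A via A→S: +{b,c}
  B via B→S A: +{b}
  S: {b,c}  A: {a,b,c}  B: {b,c}
[3] (no change)
  S: {b,c}  A: {a,b,c}  B: {b,c}

FOLLOW sets:
initialize: $ ∈ FOLLOW(S)
[1]
  B→S A: FOLLOW(S) ⊇ FIRST(A) = {a,b,c}; new: +{a,b,c}
  S→c A: FOLLOW(A) ⊇ FOLLOW(S) ⊇ {$,a,b,c}; new: +{$,a,b,c}
  S→c B: FOLLOW(B) ⊇ FOLLOW(S) ⊇ {$,a,b,c}; new: +{$,a,b,c}
  FOLLOW(S)={$,a,b,c}  FOLLOW(A)={$,a,b,c}  FOLLOW(B)={$,a,b,c}
[2] (no change)
  FOLLOW(S)={$,a,b,c}  FOLLOW(A)={$,a,b,c}  FOLLOW(B)={$,a,b,c}

FOLLOW(S) = ["$", "a", "b", "c"]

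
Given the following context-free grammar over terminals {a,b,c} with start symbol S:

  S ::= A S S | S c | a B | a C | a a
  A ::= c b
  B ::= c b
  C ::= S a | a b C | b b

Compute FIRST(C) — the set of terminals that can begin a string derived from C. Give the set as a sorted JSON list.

FIRST iteration:
round 1:
  A via A→c b: +{c}
  B via B→c b: +{c}
  C via C→a b C: +{a}
  C via C→b b: +{b}
  S via S→A S S: +{c}
  S via S→a B: +{a}
  S: {a,c}  A: {c}  B: {c}  C: {a,b}
round 2:
  C via C→S a: +{c}
  S: {a,c}  A: {c}  B: {c}  C: {a,b,c}
round 3: (stable)
  S: {a,c}  A: {c}  B: {c}  C: {a,b,c}

FIRST(C) = ["a", "b", "c"]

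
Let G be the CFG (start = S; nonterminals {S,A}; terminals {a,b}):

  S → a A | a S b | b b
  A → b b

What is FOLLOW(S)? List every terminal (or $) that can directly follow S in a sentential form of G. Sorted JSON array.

Compute FIRST by fixpoint:
pass 1:
  A via A→b b: +{b}
  S via S→a A: +{a}
  S via S→b b: +{b}
  FIRST(S)={a,b}  FIRST(A)={b}
pass 2: (no change)
  FIRST(S)={a,b}  FIRST(A)={b}

FOLLOW iteration:
initialize: $ ∈ FOLLOW(S)
pass 1:
  S→a A: FOLLOW(A) ⊇ FOLLOW(S) ⊇ {$}; new: +{$}
  S→a S b: FOLLOW(S) ⊇ FIRST(b) = {b}; new: +{b}
  FOLLOW[S]={$,b}  FOLLOW[A]={$}
pass 2:
  S→a A: FOLLOW(A) ⊇ FOLLOW(S) ⊇ {$,b}; new: +{b}
  FOLLOW[S]={$,b}  FOLLOW[A]={$,b}
pass 3: (no change)
  FOLLOW[S]={$,b}  FOLLOW[A]={$,b}

FOLLOW(S) = ["$", "b"]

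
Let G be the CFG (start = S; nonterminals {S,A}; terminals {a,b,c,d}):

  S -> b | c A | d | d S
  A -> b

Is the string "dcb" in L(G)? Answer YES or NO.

CNF form of G:
  S -> T0 A | T1 S | b | d
  A -> b
  T0 -> c
  T1 -> d

Fill CYK table bottom-up:
  T[0,0] 'd' = {S,T1}  orig:{S}
  T[1,1] 'c' = {T0}  orig:{}
  T[2,2] 'b' = {A,S}
  T[0,1] 'dc' = ∅
  T[1,2] 'cb' = {S}
  T[0,2] 'dcb' = {S}

S ∈ T[0,2] ⇒ YES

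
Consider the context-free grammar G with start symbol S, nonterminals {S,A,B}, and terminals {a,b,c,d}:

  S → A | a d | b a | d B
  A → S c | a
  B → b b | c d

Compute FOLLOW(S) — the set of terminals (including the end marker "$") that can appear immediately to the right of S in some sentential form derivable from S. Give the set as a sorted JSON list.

FIRST iteration:
pass 1:
  A via A→a: +{a}
  B via B→b b: +{b}
  B via B→c d: +{c}
  S via S→A: +{a}
  S via S→b a: +{b}
  S via S→d B: +{d}
  S: {a,b,d}  A: {a}  B: {b,c}
pass 2:
  A via A→S c: +{b,d}
  S: {a,b,d}  A: {a,b,d}  B: {b,c}
pass 3: — fixpoint
  S: {a,b,d}  A: {a,b,d}  B: {b,c}

FOLLOW sets:
initialize: $ ∈ FOLLOW(S)
pass 1:
  A→S c: FOLLOW(S) ⊇ FIRST(c) = {c}; new: +{c}
  S→A: FOLLOW(A) ⊇ FOLLOW(S) ⊇ {$,c}; new: +{$,c}
  S→d B: FOLLOW(B) ⊇ FOLLOW(S) ⊇ {$,c}; new: +{$,c}
  FOLLOW(S)={$,c}  FOLLOW(A)={$,c}  FOLLOW(B)={$,c}
pass 2: (stable)
  FOLLOW(S)={$,c}  FOLLOW(A)={$,c}  FOLLOW(B)={$,c}

FOLLOW(S) = ["$", "c"]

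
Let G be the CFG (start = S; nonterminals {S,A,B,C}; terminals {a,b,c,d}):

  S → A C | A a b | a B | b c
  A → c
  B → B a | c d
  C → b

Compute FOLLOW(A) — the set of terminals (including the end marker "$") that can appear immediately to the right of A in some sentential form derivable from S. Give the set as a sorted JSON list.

FIRST sets, iterate to fixpoint:
pass 1:
  A via A→c: +{c}
  B via B→c d: +{c}
  C via C→b: +{b}
  S via S→A C: +{c}
  S via S→a B: +{a}
  S via S→b c: +{b}
  FIRST(S)={a,b,c}  FIRST(A)={c}  FIRST(B)={c}  FIRST(C)={b}
pass 2: done
  FIRST(S)={a,b,c}  FIRST(A)={c}  FIRST(B)={c}  FIRST(C)={b}

Compute FOLLOW by fixpoint:
initialize: $ ∈ FOLLOW(S)
round 1:
  B→B a: FOLLOW(B) ⊇ FIRST(a) = {a}; new: +{a}
  S→A C: FOLLOW(A) ⊇ FIRST(C) = {b}; new: +{b}
  S→A C: FOLLOW(C) ⊇ FOLLOW(S) ⊇ {$}; new: +{$}
  S→A a b: FOLLOW(A) ⊇ FIRST(a) = {a}; new: +{a}
  S→a B: FOLLOW(B) ⊇ FOLLOW(S) ⊇ {$}; new: +{$}
  FOLLOW[S]={$}  FOLLOW[A]={a,b}  FOLLOW[B]={$,a}  FOLLOW[C]={$}
round 2: (stable)
  FOLLOW[S]={$}  FOLLOW[A]={a,b}  FOLLOW[B]={$,a}  FOLLOW[C]={$}

FOLLOW(A) = ["a", "b"]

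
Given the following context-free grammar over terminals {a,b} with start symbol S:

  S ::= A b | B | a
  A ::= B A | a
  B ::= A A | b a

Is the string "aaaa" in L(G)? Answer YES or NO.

Convert to CNF:
  S -> A A | A T0 | T0 T1 | a
  A -> B A | a
  B -> A A | T0 T1
  T0 -> b
  T1 -> a

CYK fill:
  T[0,0] 'a' = {A,S,T1}  orig:{A,S}
  T[1,1] 'a' = {A,S,T1}  orig:{A,S}
  T[2,2] 'a' = {A,S,T1}  orig:{A,S}
  T[3,3] 'a' = {A,S,T1}  orig:{A,S}
  T[0,1] 'aa' = {B,S}
  T[1,2] 'aa' = {B,S}
  T[2,3] 'aa' = {B,S}
  T[0,2] 'aaa' = {A}
  T[1,3] 'aaa' = {A}
  T[0,3] 'aaaa' = {B,S}

S ∈ T[0,3] ⇒ YES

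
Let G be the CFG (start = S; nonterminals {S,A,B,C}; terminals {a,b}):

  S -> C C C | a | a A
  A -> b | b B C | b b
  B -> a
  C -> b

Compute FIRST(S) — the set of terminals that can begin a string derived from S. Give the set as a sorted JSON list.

FIRST iteration:
pass 1:
  A via A→b: +{b}
  B via B→a: +{a}
  C via C→b: +{b}
  S via S→C C C: +{b}
  S via S→a: +{a}
  S: {a,b}  A: {b}  B: {a}  C: {b}
pass 2: — fixpoint
  S: {a,b}  A: {b}  B: {a}  C: {b}

FIRST(S) = ["a", "b"]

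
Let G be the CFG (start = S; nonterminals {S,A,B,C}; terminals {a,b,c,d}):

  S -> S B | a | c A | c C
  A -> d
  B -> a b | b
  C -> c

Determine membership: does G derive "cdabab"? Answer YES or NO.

CNF form of G:
  S -> S B | T2 A | T2 C | a
  A -> d
  B -> T0 T1 | b
  C -> c
  T0 -> a
  T1 -> b
  T2 -> c

CYK fill:
  T[0,0] 'c' = {C,T2}  orig:{C}
  T[1,1] 'd' = {A}
  T[2,2] 'a' = {S,T0}  orig:{S}
  T[3,3] 'b' = {B,T1}  orig:{B}
  T[4,4] 'a' = {S,T0}  orig:{S}
  T[5,5] 'b' = {B,T1}  orig:{B}
  T[0,1] 'cd' = {S}
  T[1,2] 'da' = ∅
  T[2,3] 'ab' = {B,S}
  T[3,4] 'ba' = ∅
  T[4,5] 'ab' = {B,S}
  T[0,2] 'cda' = ∅
  T[1,3] 'dab' = ∅
  T[2,4] 'aba' = ∅
  T[3,5] 'bab' = ∅
  T[0,3] 'cdab' = {S}
  T[1,4] 'daba' = ∅
  T[2,5] 'abab' = {S}
  T[0,4] 'cdaba' = ∅
  T[1,5] 'dabab' = ∅
  T[0,5] 'cdabab' = {S}

S ∈ T[0,5] ⇒ YES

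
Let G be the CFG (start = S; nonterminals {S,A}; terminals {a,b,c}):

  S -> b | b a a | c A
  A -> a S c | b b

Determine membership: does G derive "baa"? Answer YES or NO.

Convert to CNF:
  S -> T1 A | T2 X4 | b
  A -> T0 X3 | T2 T2
  T0 -> a
  T1 -> c
  T2 -> b
  X3 -> S T1
  X4 -> T0 T0

CYK table (by increasing span):
  cell(0,0) b: {S,T2}  orig:{S}
  cell(1,1) a: {T0}  orig:{}
  cell(2,2) a: {T0}  orig:{}
  cell(0,1) ba: ∅
  cell(1,2) aa: {X4}  orig:{}
  cell(0,2) baa: {S}

S ∈ T[0,2] ⇒ YES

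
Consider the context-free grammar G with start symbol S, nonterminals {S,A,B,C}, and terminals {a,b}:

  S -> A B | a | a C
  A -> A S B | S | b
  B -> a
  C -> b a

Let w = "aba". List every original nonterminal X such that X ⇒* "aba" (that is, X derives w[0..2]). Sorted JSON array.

Convert to CNF:
  S -> A B | T0 C | a
  A -> A B | A X2 | T0 C | a | b
  B -> a
  C -> T1 T0
  T0 -> a
  T1 -> b
  X2 -> S B

CYK table (by increasing span) — only the sub-triangle for w[0..2]:
  [0..0]={A,B,S,T0}  "a"  orig:{A,B,S}
  [1..1]={A,T1}  "b"  orig:{A}
  [2..2]={A,B,S,T0}  "a"  orig:{A,B,S}
  [0..1]=∅  "ab"
  [1..2]={A,C,S}  "ba"
  [0..2]={A,S}  "aba"

Original NTs in T[0,2] deriving "aba": ["A", "S"]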